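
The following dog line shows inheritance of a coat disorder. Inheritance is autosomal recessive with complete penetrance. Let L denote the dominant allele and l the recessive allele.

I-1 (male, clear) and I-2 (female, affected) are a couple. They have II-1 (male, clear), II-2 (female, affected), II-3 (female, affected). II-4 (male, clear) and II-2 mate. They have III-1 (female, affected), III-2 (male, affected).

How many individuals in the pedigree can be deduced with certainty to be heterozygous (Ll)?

3

Obligate heterozygotes: I-1 is clear so carries L and passed l to II-2 (ll), so I-1 is Ll; II-1 is clear so carries L and received l from I-2 (ll), so II-1 is Ll; II-4 is clear so carries L and passed l to III-1 (ll), so II-4 is Ll.
Every other individual is either homozygous by phenotype or has at least one consistent homozygous assignment, so the count is 3.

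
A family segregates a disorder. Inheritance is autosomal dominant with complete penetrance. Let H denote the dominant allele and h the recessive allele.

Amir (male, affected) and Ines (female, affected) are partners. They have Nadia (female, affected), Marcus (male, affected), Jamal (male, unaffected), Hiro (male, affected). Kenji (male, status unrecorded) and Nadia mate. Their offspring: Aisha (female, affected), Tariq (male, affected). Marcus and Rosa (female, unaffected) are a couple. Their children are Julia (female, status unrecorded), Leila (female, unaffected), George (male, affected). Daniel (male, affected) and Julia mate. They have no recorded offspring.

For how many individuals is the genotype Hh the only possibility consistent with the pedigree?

4

Obligate heterozygotes: Amir is affected so carries H and passed h to Jamal (hh), so Amir is Hh; Ines is affected so carries H and passed h to Jamal (hh), so Ines is Hh; Marcus is affected so carries H and passed h to Leila (hh), so Marcus is Hh; George is affected so carries H and received h from Rosa (hh), so George is Hh.
Every other individual is either homozygous by phenotype or has at least one consistent homozygous assignment, so the count is 4.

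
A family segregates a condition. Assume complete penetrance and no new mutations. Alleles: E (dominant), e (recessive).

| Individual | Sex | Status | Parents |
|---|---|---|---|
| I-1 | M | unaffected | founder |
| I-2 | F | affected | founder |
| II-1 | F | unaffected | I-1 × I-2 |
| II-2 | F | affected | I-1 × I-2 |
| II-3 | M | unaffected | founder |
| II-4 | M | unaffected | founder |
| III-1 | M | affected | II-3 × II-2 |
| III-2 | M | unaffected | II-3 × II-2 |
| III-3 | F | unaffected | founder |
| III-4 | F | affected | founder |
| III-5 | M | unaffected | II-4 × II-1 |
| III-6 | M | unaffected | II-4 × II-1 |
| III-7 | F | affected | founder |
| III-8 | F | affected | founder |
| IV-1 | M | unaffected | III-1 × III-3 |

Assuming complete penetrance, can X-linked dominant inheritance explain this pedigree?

Yes

A consistent assignment under X-linked dominant exists: I-1 X^e Y, I-2 X^E X^e, II-1 X^e X^e, II-2 X^E X^e, II-3 X^e Y, II-4 X^e Y, III-1 X^E Y, III-2 X^e Y, III-3 X^e X^e, III-4 X^E X^E, III-5 X^e Y, III-6 X^e Y, III-7 X^E X^E, III-8 X^E X^E, IV-1 X^e Y.
In this assignment every recorded phenotype matches its genotype and every non-founder's genotype is obtainable from its parents' genotypes, so the pedigree is consistent.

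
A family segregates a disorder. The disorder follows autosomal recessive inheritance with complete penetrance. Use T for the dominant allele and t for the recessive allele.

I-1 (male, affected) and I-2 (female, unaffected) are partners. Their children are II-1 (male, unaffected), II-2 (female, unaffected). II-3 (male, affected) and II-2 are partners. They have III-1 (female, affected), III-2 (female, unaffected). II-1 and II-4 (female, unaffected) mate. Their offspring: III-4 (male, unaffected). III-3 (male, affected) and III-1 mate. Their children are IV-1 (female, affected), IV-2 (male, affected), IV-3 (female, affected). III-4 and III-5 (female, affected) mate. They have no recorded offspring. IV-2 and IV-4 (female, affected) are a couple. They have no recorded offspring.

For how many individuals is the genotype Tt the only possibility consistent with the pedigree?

3

Obligate heterozygotes: II-1 is unaffected so carries T and received t from I-1 (tt), so II-1 is Tt; II-2 is unaffected so carries T and received t from I-1 (tt), so II-2 is Tt; III-2 is unaffected so carries T and received t from II-3 (tt), so III-2 is Tt.
Every other individual is either homozygous by phenotype or has at least one consistent homozygous assignment, so the count is 3.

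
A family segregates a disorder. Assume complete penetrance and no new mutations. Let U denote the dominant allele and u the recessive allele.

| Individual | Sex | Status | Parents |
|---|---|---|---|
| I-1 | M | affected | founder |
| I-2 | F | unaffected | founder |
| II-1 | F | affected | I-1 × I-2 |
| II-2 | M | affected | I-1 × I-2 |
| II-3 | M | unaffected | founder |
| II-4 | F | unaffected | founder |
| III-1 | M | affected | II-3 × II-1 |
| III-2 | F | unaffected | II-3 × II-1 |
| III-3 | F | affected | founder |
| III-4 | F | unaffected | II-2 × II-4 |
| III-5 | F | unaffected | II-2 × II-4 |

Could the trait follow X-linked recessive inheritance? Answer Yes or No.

Yes

A consistent assignment under X-linked recessive exists: I-1 X^u Y, I-2 X^U X^u, II-1 X^u X^u, II-2 X^u Y, II-3 X^U Y, II-4 X^U X^U, III-1 X^u Y, III-2 X^U X^u, III-3 X^u X^u, III-4 X^U X^u, III-5 X^U X^u.
In this assignment every recorded phenotype matches its genotype and every non-founder's genotype is obtainable from its parents' genotypes, so the pedigree is consistent.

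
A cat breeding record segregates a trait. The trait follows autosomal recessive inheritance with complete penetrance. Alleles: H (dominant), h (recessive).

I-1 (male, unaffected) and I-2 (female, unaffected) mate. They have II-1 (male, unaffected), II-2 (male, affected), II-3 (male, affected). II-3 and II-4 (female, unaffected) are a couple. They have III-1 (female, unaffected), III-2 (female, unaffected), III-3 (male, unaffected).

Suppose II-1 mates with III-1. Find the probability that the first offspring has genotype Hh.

I-1 is unaffected so carries H and passed h to II-2 (hh), so I-1 is Hh.
I-2 is unaffected so carries H and passed h to II-2 (hh), so I-2 is Hh.
II-1 is an unaffected offspring of I-1 (Hh) × I-2 (Hh), whose cross gives 1/4 HH : 1/2 Hh : 1/4 hh; conditioning on being unaffected, II-1 is HH with probability 1/3, Hh with probability 2/3.
III-1 is unaffected so carries H and received h from II-3 (hh), so III-1 is Hh.
Summing over parental genotype combinations, P(offspring has genotype Hh) = 1/3·1/2 + 2/3·1/2 = 1/2.

1/2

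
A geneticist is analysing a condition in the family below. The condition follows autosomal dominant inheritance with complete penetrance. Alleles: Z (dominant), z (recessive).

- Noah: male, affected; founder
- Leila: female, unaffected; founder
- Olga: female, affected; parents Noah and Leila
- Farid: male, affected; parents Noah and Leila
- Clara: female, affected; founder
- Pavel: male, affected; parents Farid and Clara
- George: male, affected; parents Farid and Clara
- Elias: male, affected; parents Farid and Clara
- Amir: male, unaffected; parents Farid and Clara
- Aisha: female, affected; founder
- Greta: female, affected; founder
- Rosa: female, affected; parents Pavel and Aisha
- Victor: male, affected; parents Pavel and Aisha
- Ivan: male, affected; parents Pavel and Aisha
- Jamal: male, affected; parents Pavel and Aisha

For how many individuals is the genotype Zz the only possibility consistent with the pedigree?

Obligate heterozygotes: Olga is affected so carries Z and received z from Leila (zz), so Olga is Zz; Farid is affected so carries Z and received z from Leila (zz), so Farid is Zz; Clara is affected so carries Z and passed z to Amir (zz), so Clara is Zz.
Every other individual is either homozygous by phenotype or has at least one consistent homozygous assignment, so the count is 3.

3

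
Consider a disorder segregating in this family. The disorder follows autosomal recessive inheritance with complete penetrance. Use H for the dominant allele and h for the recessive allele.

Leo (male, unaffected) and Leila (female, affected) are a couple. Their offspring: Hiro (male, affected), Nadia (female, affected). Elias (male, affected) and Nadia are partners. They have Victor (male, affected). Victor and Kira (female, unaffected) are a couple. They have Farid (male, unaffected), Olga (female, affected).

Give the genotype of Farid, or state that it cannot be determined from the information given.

From phenotype alone, Farid is HH or Hh.
Farid is unaffected so carries H and received h from Victor (hh), so Farid is Hh.

Hh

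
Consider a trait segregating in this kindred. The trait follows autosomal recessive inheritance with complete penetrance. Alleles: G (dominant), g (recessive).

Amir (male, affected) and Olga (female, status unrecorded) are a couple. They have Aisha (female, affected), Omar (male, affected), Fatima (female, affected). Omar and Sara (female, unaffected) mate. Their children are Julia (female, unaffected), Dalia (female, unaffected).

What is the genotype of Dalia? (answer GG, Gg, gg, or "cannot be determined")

Gg

From phenotype alone, Dalia is GG or Gg.
Dalia is unaffected so carries G and received g from Omar (gg), so Dalia is Gg.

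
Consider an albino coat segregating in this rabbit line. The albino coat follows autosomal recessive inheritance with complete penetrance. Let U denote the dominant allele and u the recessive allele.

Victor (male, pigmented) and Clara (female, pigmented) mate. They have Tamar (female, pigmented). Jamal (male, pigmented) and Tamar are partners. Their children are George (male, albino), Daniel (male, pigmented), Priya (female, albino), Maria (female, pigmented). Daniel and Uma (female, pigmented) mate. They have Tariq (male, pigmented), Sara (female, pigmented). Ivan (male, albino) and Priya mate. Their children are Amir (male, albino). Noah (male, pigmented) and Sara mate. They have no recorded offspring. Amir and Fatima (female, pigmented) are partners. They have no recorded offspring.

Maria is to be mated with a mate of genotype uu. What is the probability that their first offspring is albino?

1/3

Jamal is pigmented so carries U and passed u to George (uu), so Jamal is Uu.
Tamar is pigmented so carries U and passed u to George (uu), so Tamar is Uu.
Maria is a pigmented offspring of Jamal (Uu) × Tamar (Uu), whose cross gives 1/4 UU : 1/2 Uu : 1/4 uu; conditioning on being pigmented, Maria is UU with probability 1/3, Uu with probability 2/3.
Summing over parental genotype combinations, P(offspring is albino) = 2/3·1/2 = 1/3.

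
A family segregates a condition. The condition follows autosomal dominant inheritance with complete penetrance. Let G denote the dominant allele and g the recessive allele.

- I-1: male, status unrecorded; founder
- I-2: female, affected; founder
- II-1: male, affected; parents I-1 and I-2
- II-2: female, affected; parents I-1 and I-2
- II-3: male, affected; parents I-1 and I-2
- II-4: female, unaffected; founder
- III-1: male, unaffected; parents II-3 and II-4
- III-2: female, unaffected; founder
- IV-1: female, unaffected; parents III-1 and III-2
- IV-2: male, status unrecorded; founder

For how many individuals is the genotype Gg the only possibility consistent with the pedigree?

1

Obligate heterozygotes: II-3 is affected so carries G and passed g to III-1 (gg), so II-3 is Gg.
Every other individual is either homozygous by phenotype or has at least one consistent homozygous assignment, so the count is 1.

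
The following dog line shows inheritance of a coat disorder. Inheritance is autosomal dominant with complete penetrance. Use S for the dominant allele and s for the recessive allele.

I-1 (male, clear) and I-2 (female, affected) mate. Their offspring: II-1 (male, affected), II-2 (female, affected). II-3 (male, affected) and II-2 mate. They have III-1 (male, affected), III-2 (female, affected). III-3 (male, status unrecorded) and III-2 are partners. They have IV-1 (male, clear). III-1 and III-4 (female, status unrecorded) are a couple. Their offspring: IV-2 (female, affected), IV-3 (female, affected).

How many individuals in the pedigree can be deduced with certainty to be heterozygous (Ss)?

Obligate heterozygotes: II-1 is affected so carries S and received s from I-1 (ss), so II-1 is Ss; II-2 is affected so carries S and received s from I-1 (ss), so II-2 is Ss; III-2 is affected so carries S and passed s to IV-1 (ss), so III-2 is Ss.
Every other individual is either homozygous by phenotype or has at least one consistent homozygous assignment, so the count is 3.

3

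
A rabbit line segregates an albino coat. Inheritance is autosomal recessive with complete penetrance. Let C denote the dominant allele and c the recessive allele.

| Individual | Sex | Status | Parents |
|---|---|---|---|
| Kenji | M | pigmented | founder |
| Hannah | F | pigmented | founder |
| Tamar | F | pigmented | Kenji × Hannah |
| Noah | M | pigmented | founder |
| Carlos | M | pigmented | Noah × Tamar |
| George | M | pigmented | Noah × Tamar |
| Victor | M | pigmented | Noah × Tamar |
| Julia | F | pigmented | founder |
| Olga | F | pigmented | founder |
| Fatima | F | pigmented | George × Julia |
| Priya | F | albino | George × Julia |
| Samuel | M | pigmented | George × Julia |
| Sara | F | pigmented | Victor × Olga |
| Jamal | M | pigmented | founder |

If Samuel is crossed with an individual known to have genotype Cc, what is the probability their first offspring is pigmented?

George is pigmented so carries C and passed c to Priya (cc), so George is Cc.
Julia is pigmented so carries C and passed c to Priya (cc), so Julia is Cc.
Samuel is a pigmented offspring of George (Cc) × Julia (Cc), whose cross gives 1/4 CC : 1/2 Cc : 1/4 cc; conditioning on being pigmented, Samuel is CC with probability 1/3, Cc with probability 2/3.
Summing over parental genotype combinations, P(offspring is pigmented) = 1/3·1 + 2/3·3/4 = 5/6.

5/6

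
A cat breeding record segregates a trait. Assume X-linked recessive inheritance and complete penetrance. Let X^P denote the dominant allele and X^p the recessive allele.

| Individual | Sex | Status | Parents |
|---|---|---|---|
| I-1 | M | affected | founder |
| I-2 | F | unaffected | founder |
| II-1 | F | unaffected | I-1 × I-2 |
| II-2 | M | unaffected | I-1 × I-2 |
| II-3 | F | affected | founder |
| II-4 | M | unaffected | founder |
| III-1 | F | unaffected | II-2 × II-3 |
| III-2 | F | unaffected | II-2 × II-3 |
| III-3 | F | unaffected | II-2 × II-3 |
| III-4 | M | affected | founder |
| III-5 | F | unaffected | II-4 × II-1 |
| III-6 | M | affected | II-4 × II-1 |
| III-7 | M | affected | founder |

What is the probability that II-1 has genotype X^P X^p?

1

II-1 is unaffected so carries P and received p from I-1 (X^p Y), so II-1 is X^P X^p, giving P(X^P X^p) = 1.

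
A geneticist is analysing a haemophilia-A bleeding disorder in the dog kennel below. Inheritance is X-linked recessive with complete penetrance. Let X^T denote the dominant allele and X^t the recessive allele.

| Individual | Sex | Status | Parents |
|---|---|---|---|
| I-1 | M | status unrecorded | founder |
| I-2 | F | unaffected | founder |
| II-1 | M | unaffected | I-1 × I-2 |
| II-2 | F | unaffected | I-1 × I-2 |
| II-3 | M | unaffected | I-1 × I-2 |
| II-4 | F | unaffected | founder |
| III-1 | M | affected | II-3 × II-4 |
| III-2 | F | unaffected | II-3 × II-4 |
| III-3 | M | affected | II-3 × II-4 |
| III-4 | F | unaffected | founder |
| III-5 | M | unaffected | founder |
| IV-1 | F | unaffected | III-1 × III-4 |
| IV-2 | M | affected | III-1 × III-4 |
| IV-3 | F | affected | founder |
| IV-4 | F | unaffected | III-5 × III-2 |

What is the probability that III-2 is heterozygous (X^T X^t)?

1/2

II-3 is unaffected, so II-3 is X^T Y.
II-4 is unaffected so carries T and passed t to III-1 (X^t Y), so II-4 is X^T X^t.
Their cross gives offspring ratios 1/2 X^T X^T : 1/2 X^T X^t. Conditioning on III-2 being unaffected, P(X^T X^t) = 1/2 / 1 = 1/2 before taking III-2's own offspring into account.
III-5 is unaffected, so III-5 is X^T Y.
III-2's offspring (IV-4) would show their recorded status with the same probability whether III-2 is X^T X^t or X^T X^T, so they carry no information and P(X^T X^t) = 1/2.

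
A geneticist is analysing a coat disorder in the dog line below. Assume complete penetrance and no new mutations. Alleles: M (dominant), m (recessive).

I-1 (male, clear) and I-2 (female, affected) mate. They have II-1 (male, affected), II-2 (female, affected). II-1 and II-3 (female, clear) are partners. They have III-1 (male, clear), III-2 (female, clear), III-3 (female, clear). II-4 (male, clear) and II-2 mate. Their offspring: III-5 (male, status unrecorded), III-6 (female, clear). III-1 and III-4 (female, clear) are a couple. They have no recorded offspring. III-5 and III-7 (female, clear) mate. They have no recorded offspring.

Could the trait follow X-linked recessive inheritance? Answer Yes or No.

Under X-linked recessive, II-2 (affected, female) cannot arise from I-1 (clear) × I-2 (affected).

No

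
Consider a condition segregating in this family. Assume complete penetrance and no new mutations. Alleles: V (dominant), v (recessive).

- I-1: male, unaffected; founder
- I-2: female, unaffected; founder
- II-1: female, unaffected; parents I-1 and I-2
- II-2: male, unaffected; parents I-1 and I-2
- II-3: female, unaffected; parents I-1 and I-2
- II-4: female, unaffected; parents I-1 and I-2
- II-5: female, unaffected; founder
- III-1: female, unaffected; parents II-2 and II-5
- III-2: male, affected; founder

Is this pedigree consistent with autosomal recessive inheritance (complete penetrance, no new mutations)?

Yes

A consistent assignment under autosomal recessive exists: I-1 VV, I-2 VV, II-1 VV, II-2 VV, II-3 VV, II-4 VV, II-5 VV, III-1 VV, III-2 vv.
In this assignment every recorded phenotype matches its genotype and every non-founder's genotype is obtainable from its parents' genotypes, so the pedigree is consistent.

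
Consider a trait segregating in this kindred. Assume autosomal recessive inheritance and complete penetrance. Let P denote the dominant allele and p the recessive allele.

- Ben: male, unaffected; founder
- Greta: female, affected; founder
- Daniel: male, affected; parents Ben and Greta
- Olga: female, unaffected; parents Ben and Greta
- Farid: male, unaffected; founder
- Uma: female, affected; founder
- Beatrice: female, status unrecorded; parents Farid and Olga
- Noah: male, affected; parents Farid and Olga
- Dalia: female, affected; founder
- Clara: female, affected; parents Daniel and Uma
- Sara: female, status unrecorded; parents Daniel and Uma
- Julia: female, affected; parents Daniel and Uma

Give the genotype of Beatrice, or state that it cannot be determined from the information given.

cannot be determined

Beatrice's phenotype is unrecorded, and no parent or child forces a single allele at both positions; consistent genotype assignments exist with Beatrice as PP or Pp or pp.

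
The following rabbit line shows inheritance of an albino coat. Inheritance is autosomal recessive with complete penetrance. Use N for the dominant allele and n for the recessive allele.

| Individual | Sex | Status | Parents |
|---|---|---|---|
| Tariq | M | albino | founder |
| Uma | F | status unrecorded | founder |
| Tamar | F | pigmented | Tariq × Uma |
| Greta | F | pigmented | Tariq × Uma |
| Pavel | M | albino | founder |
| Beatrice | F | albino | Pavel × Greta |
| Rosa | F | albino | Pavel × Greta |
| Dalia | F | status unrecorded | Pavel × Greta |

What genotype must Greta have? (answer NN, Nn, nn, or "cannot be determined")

From phenotype alone, Greta is NN or Nn.
Greta is pigmented so carries N and received n from Tariq (nn), so Greta is Nn.

Nn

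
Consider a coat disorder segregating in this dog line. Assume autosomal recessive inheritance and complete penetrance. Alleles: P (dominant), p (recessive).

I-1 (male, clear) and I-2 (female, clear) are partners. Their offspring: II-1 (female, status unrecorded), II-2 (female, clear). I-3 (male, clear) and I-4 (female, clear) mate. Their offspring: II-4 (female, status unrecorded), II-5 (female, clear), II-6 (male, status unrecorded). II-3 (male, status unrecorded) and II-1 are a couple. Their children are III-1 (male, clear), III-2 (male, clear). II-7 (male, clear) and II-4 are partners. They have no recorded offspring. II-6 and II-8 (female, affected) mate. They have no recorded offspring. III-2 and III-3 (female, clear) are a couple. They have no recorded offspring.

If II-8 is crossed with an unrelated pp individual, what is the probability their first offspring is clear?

0

II-8 is affected, so II-8 is pp.
The cross gives 1 pp, so P(offspring is clear) = 0.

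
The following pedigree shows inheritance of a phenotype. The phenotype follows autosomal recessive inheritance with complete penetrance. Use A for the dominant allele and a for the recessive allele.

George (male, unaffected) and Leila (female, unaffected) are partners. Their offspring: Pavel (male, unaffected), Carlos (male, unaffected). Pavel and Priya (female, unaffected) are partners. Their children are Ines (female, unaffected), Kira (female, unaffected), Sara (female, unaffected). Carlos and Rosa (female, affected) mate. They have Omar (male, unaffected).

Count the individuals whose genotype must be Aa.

Obligate heterozygotes: Omar is unaffected so carries A and received a from Rosa (aa), so Omar is Aa.
Every other individual is either homozygous by phenotype or has at least one consistent homozygous assignment, so the count is 1.

1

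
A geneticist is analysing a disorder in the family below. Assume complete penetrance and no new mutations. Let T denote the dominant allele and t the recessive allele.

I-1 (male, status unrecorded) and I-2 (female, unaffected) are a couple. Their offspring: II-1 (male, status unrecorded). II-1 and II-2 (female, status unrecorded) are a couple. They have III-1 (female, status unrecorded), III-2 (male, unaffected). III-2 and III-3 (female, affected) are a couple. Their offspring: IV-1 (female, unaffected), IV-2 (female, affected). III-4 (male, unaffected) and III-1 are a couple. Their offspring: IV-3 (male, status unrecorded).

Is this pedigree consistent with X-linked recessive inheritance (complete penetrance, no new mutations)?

No

Under X-linked recessive, IV-2 (affected, female) cannot arise from III-2 (unaffected) × III-3 (affected).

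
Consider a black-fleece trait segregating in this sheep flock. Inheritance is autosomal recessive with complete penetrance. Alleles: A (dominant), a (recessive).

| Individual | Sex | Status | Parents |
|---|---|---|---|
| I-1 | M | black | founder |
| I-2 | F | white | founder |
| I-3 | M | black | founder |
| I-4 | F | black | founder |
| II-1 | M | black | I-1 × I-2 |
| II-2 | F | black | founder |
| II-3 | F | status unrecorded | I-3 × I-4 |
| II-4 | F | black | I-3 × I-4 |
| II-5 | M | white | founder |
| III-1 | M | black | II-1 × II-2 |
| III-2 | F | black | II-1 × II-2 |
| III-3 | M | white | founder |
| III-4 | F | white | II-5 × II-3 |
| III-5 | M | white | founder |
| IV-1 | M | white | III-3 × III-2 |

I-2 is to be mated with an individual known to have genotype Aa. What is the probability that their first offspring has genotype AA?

I-2 is white so carries A and passed a to II-1 (aa), so I-2 is Aa.
The cross gives 1/4 AA : 1/2 Aa : 1/4 aa, so P(offspring has genotype AA) = 1/4.

1/4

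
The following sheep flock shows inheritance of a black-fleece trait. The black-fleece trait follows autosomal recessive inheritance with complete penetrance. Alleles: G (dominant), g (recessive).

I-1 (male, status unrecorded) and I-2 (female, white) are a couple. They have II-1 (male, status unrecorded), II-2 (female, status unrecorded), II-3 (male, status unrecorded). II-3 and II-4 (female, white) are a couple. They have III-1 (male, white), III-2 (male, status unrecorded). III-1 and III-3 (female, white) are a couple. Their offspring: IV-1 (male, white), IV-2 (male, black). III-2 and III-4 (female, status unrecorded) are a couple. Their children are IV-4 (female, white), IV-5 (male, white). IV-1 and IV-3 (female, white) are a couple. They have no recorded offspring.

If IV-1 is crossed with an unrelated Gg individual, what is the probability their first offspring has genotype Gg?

III-1 is white so carries G and passed g to IV-2 (gg), so III-1 is Gg.
III-3 is white so carries G and passed g to IV-2 (gg), so III-3 is Gg.
IV-1 is a white offspring of III-1 (Gg) × III-3 (Gg), whose cross gives 1/4 GG : 1/2 Gg : 1/4 gg; conditioning on being white, IV-1 is GG with probability 1/3, Gg with probability 2/3.
Summing over parental genotype combinations, P(offspring has genotype Gg) = 1/3·1/2 + 2/3·1/2 = 1/2.

1/2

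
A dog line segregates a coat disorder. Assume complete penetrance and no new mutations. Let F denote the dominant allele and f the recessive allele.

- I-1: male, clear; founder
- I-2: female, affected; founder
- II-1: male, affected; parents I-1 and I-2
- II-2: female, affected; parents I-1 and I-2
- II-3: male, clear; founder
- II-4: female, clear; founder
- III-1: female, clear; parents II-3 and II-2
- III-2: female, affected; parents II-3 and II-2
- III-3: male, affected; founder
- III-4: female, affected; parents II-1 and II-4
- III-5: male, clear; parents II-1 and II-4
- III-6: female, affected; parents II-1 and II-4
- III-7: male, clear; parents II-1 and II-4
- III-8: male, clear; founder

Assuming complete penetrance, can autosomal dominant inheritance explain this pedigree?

Yes

A consistent assignment under autosomal dominant exists: I-1 ff, I-2 FF, II-1 Ff, II-2 Ff, II-3 ff, II-4 ff, III-1 ff, III-2 Ff, III-3 FF, III-4 Ff, III-5 ff, III-6 Ff, III-7 ff, III-8 ff.
In this assignment every recorded phenotype matches its genotype and every non-founder's genotype is obtainable from its parents' genotypes, so the pedigree is consistent.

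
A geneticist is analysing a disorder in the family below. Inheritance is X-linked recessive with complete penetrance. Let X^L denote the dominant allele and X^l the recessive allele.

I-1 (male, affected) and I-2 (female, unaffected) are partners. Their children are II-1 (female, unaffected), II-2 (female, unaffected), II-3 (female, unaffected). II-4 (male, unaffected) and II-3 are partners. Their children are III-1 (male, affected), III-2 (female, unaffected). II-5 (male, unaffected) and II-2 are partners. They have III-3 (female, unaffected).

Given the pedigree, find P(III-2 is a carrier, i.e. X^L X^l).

1/2

II-4 is unaffected, so II-4 is X^L Y.
II-3 is unaffected so carries L and received l from I-1 (X^l Y), so II-3 is X^L X^l.
Their cross gives offspring ratios 1/2 X^L X^L : 1/2 X^L X^l. Conditioning on III-2 being unaffected, P(X^L X^l) = 1/2 / 1 = 1/2.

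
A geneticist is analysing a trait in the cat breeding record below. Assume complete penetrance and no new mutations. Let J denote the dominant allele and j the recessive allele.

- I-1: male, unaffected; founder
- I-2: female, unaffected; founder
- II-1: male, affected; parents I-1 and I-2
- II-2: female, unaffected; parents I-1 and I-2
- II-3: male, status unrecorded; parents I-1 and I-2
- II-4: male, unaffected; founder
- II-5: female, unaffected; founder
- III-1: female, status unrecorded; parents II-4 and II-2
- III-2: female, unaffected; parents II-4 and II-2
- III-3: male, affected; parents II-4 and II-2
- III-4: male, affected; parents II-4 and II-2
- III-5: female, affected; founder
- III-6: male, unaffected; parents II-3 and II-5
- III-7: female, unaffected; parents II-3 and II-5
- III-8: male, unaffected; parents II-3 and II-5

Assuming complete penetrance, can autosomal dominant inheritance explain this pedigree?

Under autosomal dominant, II-1 (affected, male) cannot arise from I-1 (unaffected) × I-2 (unaffected).

No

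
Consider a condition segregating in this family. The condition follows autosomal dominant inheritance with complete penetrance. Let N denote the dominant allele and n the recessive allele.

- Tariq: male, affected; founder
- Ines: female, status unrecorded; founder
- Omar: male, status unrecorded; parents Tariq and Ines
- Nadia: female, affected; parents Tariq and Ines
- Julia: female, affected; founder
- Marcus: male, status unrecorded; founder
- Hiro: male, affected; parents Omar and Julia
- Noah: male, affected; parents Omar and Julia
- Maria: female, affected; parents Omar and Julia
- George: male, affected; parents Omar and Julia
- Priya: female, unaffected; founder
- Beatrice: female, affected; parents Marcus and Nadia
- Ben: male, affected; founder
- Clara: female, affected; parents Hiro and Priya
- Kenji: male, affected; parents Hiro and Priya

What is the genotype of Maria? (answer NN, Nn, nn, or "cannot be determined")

cannot be determined

Maria's phenotype allows NN or Nn, and no parent or child forces a single allele at both positions; consistent genotype assignments exist with Maria as NN or Nn.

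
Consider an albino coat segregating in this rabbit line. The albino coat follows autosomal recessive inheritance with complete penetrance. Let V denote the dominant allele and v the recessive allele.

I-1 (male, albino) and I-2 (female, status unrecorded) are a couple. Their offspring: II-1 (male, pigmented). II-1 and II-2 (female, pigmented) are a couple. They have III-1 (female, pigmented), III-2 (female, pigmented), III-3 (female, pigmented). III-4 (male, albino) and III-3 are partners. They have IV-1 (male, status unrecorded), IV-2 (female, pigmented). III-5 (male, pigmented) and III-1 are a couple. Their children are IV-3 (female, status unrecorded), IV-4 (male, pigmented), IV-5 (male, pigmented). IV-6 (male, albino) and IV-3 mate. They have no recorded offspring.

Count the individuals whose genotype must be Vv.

2

Obligate heterozygotes: II-1 is pigmented so carries V and received v from I-1 (vv), so II-1 is Vv; IV-2 is pigmented so carries V and received v from III-4 (vv), so IV-2 is Vv.
Every other individual is either homozygous by phenotype or has at least one consistent homozygous assignment, so the count is 2.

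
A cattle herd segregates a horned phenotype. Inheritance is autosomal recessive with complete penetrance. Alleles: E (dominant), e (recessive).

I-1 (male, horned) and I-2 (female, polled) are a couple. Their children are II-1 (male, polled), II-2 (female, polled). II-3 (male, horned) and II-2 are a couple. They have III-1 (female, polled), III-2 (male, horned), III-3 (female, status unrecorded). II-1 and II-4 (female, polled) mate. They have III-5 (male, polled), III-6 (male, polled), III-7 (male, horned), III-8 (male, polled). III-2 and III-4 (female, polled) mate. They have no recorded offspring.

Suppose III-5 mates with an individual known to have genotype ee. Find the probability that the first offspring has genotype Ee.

II-1 is polled so carries E and received e from I-1 (ee), so II-1 is Ee.
II-4 is polled so carries E and passed e to III-7 (ee), so II-4 is Ee.
III-5 is a polled offspring of II-1 (Ee) × II-4 (Ee), whose cross gives 1/4 EE : 1/2 Ee : 1/4 ee; conditioning on being polled, III-5 is EE with probability 1/3, Ee with probability 2/3.
Summing over parental genotype combinations, P(offspring has genotype Ee) = 1/3·1 + 2/3·1/2 = 2/3.

2/3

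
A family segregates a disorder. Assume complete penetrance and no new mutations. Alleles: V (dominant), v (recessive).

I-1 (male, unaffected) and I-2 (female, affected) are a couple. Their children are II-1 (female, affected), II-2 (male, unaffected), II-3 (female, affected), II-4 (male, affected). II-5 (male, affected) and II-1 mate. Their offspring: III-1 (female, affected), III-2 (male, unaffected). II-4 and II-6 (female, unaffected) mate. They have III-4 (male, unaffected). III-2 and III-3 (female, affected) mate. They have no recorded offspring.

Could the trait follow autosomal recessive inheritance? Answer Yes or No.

Under autosomal recessive, III-2 (unaffected, male) cannot arise from II-5 (affected) × II-1 (affected).

No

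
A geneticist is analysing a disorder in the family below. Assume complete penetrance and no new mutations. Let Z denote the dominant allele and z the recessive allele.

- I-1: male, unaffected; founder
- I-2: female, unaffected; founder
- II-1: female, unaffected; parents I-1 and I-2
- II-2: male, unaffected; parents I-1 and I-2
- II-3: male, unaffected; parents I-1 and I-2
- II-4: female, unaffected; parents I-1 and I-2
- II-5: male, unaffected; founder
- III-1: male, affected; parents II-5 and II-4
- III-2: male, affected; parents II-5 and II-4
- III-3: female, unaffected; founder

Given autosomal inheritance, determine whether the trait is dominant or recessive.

II-5 and II-4 are both unaffected yet have an affected child III-1. Under dominance, an affected child requires at least one affected parent, so the trait cannot be dominant.

recessive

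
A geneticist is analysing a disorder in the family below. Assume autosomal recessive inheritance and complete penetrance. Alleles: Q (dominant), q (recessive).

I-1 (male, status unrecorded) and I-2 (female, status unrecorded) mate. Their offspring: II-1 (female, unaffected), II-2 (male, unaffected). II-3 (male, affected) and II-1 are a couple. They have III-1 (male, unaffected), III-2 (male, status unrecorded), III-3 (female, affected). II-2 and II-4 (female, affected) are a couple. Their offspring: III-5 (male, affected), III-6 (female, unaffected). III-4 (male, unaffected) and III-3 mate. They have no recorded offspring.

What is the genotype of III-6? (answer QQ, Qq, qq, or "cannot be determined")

From phenotype alone, III-6 is QQ or Qq.
III-6 is unaffected so carries Q and received q from II-4 (qq), so III-6 is Qq.

Qq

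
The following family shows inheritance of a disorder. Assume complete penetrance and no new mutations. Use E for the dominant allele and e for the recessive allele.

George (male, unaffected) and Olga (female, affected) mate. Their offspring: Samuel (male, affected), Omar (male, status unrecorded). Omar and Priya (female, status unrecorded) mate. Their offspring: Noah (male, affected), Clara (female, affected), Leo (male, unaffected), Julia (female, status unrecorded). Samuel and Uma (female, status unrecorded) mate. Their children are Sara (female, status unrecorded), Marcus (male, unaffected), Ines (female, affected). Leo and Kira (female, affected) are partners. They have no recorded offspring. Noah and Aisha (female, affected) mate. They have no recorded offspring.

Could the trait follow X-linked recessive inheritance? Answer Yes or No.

Yes

A consistent assignment under X-linked recessive exists: George X^E Y, Olga X^e X^e, Samuel X^e Y, Omar X^e Y, Priya X^E X^e, Uma X^E X^e, Noah X^e Y, Clara X^e X^e, Leo X^E Y, Julia X^E X^e, Kira X^e X^e, Aisha X^e X^e, Sara X^E X^e, Marcus X^E Y, Ines X^e X^e.
In this assignment every recorded phenotype matches its genotype and every non-founder's genotype is obtainable from its parents' genotypes, so the pedigree is consistent.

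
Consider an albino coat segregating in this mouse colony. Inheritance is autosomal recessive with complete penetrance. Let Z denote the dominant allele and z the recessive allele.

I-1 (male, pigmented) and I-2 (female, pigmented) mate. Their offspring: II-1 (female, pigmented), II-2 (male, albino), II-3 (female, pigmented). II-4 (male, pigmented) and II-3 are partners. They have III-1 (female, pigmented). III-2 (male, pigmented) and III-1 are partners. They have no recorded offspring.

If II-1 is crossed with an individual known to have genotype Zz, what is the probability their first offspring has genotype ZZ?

I-1 is pigmented so carries Z and passed z to II-2 (zz), so I-1 is Zz.
I-2 is pigmented so carries Z and passed z to II-2 (zz), so I-2 is Zz.
II-1 is a pigmented offspring of I-1 (Zz) × I-2 (Zz), whose cross gives 1/4 ZZ : 1/2 Zz : 1/4 zz; conditioning on being pigmented, II-1 is ZZ with probability 1/3, Zz with probability 2/3.
Summing over parental genotype combinations, P(offspring has genotype ZZ) = 1/3·1/2 + 2/3·1/4 = 1/3.

1/3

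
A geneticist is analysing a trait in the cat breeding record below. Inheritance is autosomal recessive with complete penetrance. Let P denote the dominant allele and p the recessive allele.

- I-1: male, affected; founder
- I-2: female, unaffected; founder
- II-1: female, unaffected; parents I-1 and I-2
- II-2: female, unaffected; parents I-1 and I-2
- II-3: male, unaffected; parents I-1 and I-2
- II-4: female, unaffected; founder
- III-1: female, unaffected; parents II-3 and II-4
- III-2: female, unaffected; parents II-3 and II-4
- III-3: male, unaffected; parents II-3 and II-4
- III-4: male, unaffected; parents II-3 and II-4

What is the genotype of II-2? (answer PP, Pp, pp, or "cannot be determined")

From phenotype alone, II-2 is PP or Pp.
II-2 is unaffected so carries P and received p from I-1 (pp), so II-2 is Pp.

Pp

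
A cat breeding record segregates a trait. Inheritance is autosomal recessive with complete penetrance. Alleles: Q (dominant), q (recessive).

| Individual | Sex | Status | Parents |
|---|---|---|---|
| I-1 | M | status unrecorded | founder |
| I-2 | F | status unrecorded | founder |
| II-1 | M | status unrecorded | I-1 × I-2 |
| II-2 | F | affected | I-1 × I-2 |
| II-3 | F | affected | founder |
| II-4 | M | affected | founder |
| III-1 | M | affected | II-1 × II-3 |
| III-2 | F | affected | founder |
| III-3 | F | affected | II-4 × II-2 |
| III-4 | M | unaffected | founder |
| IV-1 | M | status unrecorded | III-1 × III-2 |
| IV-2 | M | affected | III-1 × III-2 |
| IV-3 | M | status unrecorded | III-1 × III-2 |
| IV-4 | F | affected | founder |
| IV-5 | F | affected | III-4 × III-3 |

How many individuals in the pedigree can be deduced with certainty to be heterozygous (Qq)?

1

Obligate heterozygotes: III-4 is unaffected so carries Q and passed q to IV-5 (qq), so III-4 is Qq.
Every other individual is either homozygous by phenotype or has at least one consistent homozygous assignment, so the count is 1.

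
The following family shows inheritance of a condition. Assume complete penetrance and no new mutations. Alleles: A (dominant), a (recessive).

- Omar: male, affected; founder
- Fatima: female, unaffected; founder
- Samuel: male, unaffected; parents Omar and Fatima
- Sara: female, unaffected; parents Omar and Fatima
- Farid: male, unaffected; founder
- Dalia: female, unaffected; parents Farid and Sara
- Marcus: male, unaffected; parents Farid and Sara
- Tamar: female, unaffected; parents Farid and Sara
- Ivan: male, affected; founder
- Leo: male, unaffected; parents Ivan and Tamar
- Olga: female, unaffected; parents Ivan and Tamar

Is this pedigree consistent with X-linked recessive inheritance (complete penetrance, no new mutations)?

A consistent assignment under X-linked recessive exists: Omar X^a Y, Fatima X^A X^A, Samuel X^A Y, Sara X^A X^a, Farid X^A Y, Dalia X^A X^A, Marcus X^A Y, Tamar X^A X^A, Ivan X^a Y, Leo X^A Y, Olga X^A X^a.
In this assignment every recorded phenotype matches its genotype and every non-founder's genotype is obtainable from its parents' genotypes, so the pedigree is consistent.

Yes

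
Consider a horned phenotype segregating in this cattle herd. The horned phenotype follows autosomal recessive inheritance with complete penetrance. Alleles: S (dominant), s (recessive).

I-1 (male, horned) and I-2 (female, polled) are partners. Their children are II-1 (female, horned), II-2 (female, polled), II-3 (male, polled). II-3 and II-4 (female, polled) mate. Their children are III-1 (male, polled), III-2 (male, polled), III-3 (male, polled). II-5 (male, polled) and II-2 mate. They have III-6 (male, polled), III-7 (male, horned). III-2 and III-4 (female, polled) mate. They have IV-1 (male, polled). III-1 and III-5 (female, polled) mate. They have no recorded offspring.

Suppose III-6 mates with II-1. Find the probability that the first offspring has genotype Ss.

2/3

II-5 is polled so carries S and passed s to III-7 (ss), so II-5 is Ss.
II-2 is polled so carries S and received s from I-1 (ss), so II-2 is Ss.
III-6 is a polled offspring of II-5 (Ss) × II-2 (Ss), whose cross gives 1/4 SS : 1/2 Ss : 1/4 ss; conditioning on being polled, III-6 is SS with probability 1/3, Ss with probability 2/3.
II-1 is horned, so II-1 is ss.
Summing over parental genotype combinations, P(offspring has genotype Ss) = 1/3·1 + 2/3·1/2 = 2/3.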